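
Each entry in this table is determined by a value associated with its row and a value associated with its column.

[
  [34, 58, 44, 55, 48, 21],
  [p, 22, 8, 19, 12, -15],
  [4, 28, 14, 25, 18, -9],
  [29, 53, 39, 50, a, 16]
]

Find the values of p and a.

The difference between any two rows is the same in every column — this is an addition table with the headers hidden.
Row 2 minus row 1 is 8 − 44 = -36, so its entry in column 1 is 34 + (-36) = -2.
Row 4 minus row 1 is 39 − 44 = -5, so its entry in column 5 is 48 + (-5) = 43.

p = -2, a = 43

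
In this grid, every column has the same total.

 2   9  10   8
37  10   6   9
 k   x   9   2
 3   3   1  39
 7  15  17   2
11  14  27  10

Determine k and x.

The complete columns each total 70.
Column 1 is missing 70 − 60 = 10 (since 2 + 37 + 3 + 7 + 11 = 60).
Column 2 is missing 70 − 51 = 19 (since 9 + 10 + 3 + 15 + 14 = 51).

k = 10, x = 19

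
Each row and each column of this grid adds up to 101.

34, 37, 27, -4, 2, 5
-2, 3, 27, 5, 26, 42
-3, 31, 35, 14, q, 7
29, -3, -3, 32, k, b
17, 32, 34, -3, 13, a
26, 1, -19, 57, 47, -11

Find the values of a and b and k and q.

Row 5 has 17 + 32 + 34 − 3 + 13 = 93; the blank must be 101 − 93 = 8.
Column 6 has 5 + 42 + 7 + 8 − 11 = 51; the blank must be 101 − 51 = 50.
Row 4 has 29 − 3 − 3 + 32 + 50 = 105; the blank must be 101 − 105 = -4.
Row 3 has -3 + 31 + 35 + 14 + 7 = 84; the blank must be 101 − 84 = 17.

a = 8, b = 50, k = -4, q = 17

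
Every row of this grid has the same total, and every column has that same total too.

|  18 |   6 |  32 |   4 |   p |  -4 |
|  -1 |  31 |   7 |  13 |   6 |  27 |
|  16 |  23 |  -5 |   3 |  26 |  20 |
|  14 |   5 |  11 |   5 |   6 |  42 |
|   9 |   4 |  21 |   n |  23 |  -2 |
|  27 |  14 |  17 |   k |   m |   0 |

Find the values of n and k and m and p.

Rows 2 and 3 both sum to 83, so that's the common total.
The known cells in row 1 total 56, leaving 83 − 56 = 27 for the blank.
The known cells in column 5 total 88, leaving 83 − 88 = -5 for the blank.
The known cells in row 6 total 53, leaving 83 − 53 = 30 for the blank.
The known cells in row 5 total 55, leaving 83 − 55 = 28 for the blank.

n = 28, k = 30, m = -5, p = 27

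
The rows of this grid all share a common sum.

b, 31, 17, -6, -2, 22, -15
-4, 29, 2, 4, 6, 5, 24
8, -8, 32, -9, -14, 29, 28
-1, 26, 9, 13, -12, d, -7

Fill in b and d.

The complete rows each total 66.
Row 1 is missing 66 − 47 = 19 (since 31 + 17 − 6 − 2 + 22 − 15 = 47).
Row 4 is missing 66 − 28 = 38 (since -1 + 26 + 9 + 13 − 12 − 7 = 28).

b = 19, d = 38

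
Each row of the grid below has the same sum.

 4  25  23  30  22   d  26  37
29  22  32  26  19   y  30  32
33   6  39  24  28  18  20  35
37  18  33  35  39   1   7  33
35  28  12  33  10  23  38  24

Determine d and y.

Row 3 sums to 203 and so does row 4; that's the common total.
In row 1 the known cells total 167, leaving 203 − 167 = 36.
In row 2 the known cells total 190, leaving 203 − 190 = 13.

d = 36, y = 13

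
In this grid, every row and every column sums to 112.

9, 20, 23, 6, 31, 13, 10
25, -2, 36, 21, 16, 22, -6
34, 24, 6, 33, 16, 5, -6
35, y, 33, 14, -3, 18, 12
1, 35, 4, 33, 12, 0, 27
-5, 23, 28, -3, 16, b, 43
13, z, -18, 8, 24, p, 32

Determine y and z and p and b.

y = 3, z = 9, p = 44, b = 10

The known cells in row 4 total 109, leaving 112 − 109 = 3 for the blank.
The known cells in column 2 total 103, leaving 112 − 103 = 9 for the blank.
The known cells in row 6 total 102, leaving 112 − 102 = 10 for the blank.
The known cells in row 7 total 68, leaving 112 − 68 = 44 for the blank.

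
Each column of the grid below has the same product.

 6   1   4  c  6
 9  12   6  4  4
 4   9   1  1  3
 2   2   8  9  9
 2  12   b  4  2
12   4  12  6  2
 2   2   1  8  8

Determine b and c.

b = 9, c = 3

Columns 1 and 5 each multiply to 20736, so every column has product 20736.
Column 3: 4×6×1×8×12×1 = 2304, so the missing entry is 20736 ÷ 2304 = 9.
Column 4: 4×1×9×4×6×8 = 6912, so the missing entry is 20736 ÷ 6912 = 3.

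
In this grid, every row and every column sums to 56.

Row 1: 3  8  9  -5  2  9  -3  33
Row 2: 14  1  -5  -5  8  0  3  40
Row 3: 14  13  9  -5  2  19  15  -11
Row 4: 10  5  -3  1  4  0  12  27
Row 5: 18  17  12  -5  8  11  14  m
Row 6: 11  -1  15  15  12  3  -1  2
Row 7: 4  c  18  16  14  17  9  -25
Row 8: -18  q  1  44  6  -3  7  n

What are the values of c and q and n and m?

Row 5: 18 + 17 + 12 − 5 + 8 + 11 + 14 = 75, so its missing entry is 56 − 75 = -19.
Row 7: 4 + 18 + 16 + 14 + 17 + 9 − 25 = 53, so its missing entry is 56 − 53 = 3.
Column 2: 8 + 1 + 13 + 5 + 17 − 1 + 3 = 46, so its missing entry is 56 − 46 = 10.
Row 8: -18 + 10 + 1 + 44 + 6 − 3 + 7 = 47, so its missing entry is 56 − 47 = 9.

c = 3, q = 10, n = 9, m = -19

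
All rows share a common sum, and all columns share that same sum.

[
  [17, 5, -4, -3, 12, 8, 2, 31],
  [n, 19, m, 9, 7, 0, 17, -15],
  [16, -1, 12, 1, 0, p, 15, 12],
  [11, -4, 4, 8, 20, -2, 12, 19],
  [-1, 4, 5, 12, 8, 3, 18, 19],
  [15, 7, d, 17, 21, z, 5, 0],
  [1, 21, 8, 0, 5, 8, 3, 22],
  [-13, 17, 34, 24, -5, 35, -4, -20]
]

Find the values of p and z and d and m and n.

p = 13, z = 3, d = 0, m = 9, n = 22

Rows 1 and 4 both sum to 68, so that's the common total.
The known cells in column 1 total 46, leaving 68 − 46 = 22 for the blank.
The known cells in row 2 total 59, leaving 68 − 59 = 9 for the blank.
The known cells in row 3 total 55, leaving 68 − 55 = 13 for the blank.
The known cells in column 6 total 65, leaving 68 − 65 = 3 for the blank.
The known cells in row 6 total 68, leaving 68 − 68 = 0 for the blank.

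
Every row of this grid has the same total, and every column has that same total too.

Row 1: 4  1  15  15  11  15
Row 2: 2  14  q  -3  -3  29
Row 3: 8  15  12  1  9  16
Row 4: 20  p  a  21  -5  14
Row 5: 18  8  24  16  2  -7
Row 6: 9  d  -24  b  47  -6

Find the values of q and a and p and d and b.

Rows 1 and 3 both sum to 61, so that's the common total.
Row 2: 2 + 14 − 3 − 3 + 29 = 39, so its missing entry is 61 − 39 = 22.
Column 4: 15 − 3 + 1 + 21 + 16 = 50, so its missing entry is 61 − 50 = 11.
Row 6: 9 − 24 + 11 + 47 − 6 = 37, so its missing entry is 61 − 37 = 24.
Column 2: 1 + 14 + 15 + 8 + 24 = 62, so its missing entry is 61 − 62 = -1.
Row 4: 20 − 1 + 21 − 5 + 14 = 49, so its missing entry is 61 − 49 = 12.

q = 22, a = 12, p = -1, d = 24, b = 11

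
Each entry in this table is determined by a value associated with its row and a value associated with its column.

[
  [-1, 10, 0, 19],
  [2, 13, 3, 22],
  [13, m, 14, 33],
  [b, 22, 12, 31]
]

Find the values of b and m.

b = 11, m = 24

The difference between any two rows is the same in every column — this is an addition table with the headers hidden.
Row 4 minus row 1 is 31 − 19 = 12, so its entry in column 1 is -1 + 12 = 11.
Row 3 minus row 1 is 33 − 19 = 14, so its entry in column 2 is 10 + 14 = 24.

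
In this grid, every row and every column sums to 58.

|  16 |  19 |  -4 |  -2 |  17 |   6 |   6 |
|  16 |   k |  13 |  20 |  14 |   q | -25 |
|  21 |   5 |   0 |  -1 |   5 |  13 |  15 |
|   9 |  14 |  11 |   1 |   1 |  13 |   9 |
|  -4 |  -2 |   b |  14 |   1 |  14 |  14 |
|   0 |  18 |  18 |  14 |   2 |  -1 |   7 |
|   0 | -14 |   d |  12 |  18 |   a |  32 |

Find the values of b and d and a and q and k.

Column 2 has 19 + 5 + 14 − 2 + 18 − 14 = 40; the blank must be 58 − 40 = 18.
Row 2 has 16 + 18 + 13 + 20 + 14 − 25 = 56; the blank must be 58 − 56 = 2.
Column 6 has 6 + 2 + 13 + 13 + 14 − 1 = 47; the blank must be 58 − 47 = 11.
Row 7 has 0 − 14 + 12 + 18 + 11 + 32 = 59; the blank must be 58 − 59 = -1.
Row 5 has -4 − 2 + 14 + 1 + 14 + 14 = 37; the blank must be 58 − 37 = 21.

b = 21, d = -1, a = 11, q = 2, k = 18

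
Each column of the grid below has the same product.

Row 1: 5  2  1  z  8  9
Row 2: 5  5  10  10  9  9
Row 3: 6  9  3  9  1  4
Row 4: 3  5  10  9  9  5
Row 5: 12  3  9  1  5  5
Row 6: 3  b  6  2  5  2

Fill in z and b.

Columns 5 and 6 each multiply to 16200, so every column has product 16200.
Column 4: 10×9×9×1×2 = 1620, so the missing entry is 16200 ÷ 1620 = 10.
Column 2: 2×5×9×5×3 = 1350, so the missing entry is 16200 ÷ 1350 = 12.

z = 10, b = 12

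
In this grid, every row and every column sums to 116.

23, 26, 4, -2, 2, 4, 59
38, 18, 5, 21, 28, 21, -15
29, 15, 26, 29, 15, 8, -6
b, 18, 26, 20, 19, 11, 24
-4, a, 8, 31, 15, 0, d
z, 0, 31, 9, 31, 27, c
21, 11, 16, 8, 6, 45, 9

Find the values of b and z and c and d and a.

b = -2, z = 11, c = 7, d = 38, a = 28

Row 4: 18 + 26 + 20 + 19 + 11 + 24 = 118, so its missing entry is 116 − 118 = -2.
Column 1: 23 + 38 + 29 − 2 − 4 + 21 = 105, so its missing entry is 116 − 105 = 11.
Row 6: 11 + 0 + 31 + 9 + 31 + 27 = 109, so its missing entry is 116 − 109 = 7.
Column 7: 59 − 15 − 6 + 24 + 7 + 9 = 78, so its missing entry is 116 − 78 = 38.
Row 5: -4 + 8 + 31 + 15 + 0 + 38 = 88, so its missing entry is 116 − 88 = 28.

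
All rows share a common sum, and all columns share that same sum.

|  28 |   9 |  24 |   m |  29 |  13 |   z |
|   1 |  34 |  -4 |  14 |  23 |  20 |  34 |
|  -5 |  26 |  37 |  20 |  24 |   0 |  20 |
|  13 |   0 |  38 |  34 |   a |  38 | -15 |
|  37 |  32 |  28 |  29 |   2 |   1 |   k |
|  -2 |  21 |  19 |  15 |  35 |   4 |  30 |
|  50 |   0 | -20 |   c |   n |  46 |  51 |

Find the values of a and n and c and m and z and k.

Rows 2 and 3 both sum to 122, so that's the common total.
Row 4: 13 + 0 + 38 + 34 + 38 − 15 = 108, so its missing entry is 122 − 108 = 14.
Row 5: 37 + 32 + 28 + 29 + 2 + 1 = 129, so its missing entry is 122 − 129 = -7.
Column 5: 29 + 23 + 24 + 14 + 2 + 35 = 127, so its missing entry is 122 − 127 = -5.
Column 7: 34 + 20 − 15 − 7 + 30 + 51 = 113, so its missing entry is 122 − 113 = 9.
Row 1: 28 + 9 + 24 + 29 + 13 + 9 = 112, so its missing entry is 122 − 112 = 10.
Row 7: 50 + 0 − 20 − 5 + 46 + 51 = 122, so its missing entry is 122 − 122 = 0.

a = 14, n = -5, c = 0, m = 10, z = 9, k = -7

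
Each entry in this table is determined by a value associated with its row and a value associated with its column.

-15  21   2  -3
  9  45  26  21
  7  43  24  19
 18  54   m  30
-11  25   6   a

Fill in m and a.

m = 35, a = 1

The difference between any two rows is the same in every column — this is an addition table with the headers hidden.
Row 4 minus row 1 is 54 − 21 = 33, so its entry in column 3 is 2 + 33 = 35.
Row 5 minus row 1 is 25 − 21 = 4, so its entry in column 4 is -3 + 4 = 1.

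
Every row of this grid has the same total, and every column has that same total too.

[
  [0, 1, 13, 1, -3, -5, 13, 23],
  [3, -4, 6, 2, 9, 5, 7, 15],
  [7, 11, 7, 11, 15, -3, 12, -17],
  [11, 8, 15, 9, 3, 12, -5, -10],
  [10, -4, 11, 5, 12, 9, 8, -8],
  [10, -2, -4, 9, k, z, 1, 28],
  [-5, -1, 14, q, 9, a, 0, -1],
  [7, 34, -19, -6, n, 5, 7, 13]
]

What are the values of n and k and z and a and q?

n = 2, k = -4, z = 5, a = 15, q = 12

Rows 1 and 2 both sum to 43, so that's the common total.
The known cells in row 8 total 41, leaving 43 − 41 = 2 for the blank.
The known cells in column 5 total 47, leaving 43 − 47 = -4 for the blank.
The known cells in row 6 total 38, leaving 43 − 38 = 5 for the blank.
The known cells in column 6 total 28, leaving 43 − 28 = 15 for the blank.
The known cells in row 7 total 31, leaving 43 − 31 = 12 for the blank.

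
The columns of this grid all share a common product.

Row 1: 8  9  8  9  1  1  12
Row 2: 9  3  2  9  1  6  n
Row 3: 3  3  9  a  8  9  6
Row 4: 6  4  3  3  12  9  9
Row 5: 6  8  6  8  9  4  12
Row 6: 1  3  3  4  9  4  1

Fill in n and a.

n = 1, a = 1

Columns 2 and 3 each multiply to 7776, so every column has product 7776.
Column 7: 12×6×9×12×1 = 7776, so the missing entry is 7776 ÷ 7776 = 1.
Column 4: 9×9×3×8×4 = 7776, so the missing entry is 7776 ÷ 7776 = 1.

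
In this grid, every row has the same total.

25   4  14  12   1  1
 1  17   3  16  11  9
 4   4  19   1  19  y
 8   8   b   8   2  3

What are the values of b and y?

b = 28, y = 10

Row 1 sums to 57 and so does row 2; that's the common total.
In row 4 the known cells total 29, leaving 57 − 29 = 28.
In row 3 the known cells total 47, leaving 57 − 47 = 10.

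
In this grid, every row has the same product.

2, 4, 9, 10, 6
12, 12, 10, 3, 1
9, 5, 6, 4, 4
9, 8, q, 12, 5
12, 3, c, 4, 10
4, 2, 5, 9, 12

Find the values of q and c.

Rows 1 and 3 each multiply to 4320, so every row has product 4320.
Row 4: 9×8×12×5 = 4320, so the missing entry is 4320 ÷ 4320 = 1.
Row 5: 12×3×4×10 = 1440, so the missing entry is 4320 ÷ 1440 = 3.

q = 1, c = 3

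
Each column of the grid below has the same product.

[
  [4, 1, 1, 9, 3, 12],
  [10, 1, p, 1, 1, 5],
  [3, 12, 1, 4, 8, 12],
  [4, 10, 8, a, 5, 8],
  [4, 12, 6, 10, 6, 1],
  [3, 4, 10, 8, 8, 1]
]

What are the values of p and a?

p = 12, a = 2

Columns 2 and 6 each multiply to 5760, so every column has product 5760.
Column 3: 1×1×8×6×10 = 480, so the missing entry is 5760 ÷ 480 = 12.
Column 4: 9×1×4×10×8 = 2880, so the missing entry is 5760 ÷ 2880 = 2.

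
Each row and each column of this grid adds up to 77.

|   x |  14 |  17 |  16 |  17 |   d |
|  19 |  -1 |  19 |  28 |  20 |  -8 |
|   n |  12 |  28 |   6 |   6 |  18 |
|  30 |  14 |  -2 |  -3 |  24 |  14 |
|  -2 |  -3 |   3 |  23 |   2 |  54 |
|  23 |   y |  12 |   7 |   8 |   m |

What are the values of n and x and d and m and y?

n = 7, x = 0, d = 13, m = -14, y = 41

The known cells in row 3 total 70, leaving 77 − 70 = 7 for the blank.
The known cells in column 1 total 77, leaving 77 − 77 = 0 for the blank.
The known cells in column 2 total 36, leaving 77 − 36 = 41 for the blank.
The known cells in row 6 total 91, leaving 77 − 91 = -14 for the blank.
The known cells in row 1 total 64, leaving 77 − 64 = 13 for the blank.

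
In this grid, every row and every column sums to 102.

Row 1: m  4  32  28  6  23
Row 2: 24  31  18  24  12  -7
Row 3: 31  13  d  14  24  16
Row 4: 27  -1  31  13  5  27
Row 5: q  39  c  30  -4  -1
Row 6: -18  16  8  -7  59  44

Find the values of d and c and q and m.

The known cells in row 1 total 93, leaving 102 − 93 = 9 for the blank.
The known cells in column 1 total 73, leaving 102 − 73 = 29 for the blank.
The known cells in row 5 total 93, leaving 102 − 93 = 9 for the blank.
The known cells in row 3 total 98, leaving 102 − 98 = 4 for the blank.

d = 4, c = 9, q = 29, m = 9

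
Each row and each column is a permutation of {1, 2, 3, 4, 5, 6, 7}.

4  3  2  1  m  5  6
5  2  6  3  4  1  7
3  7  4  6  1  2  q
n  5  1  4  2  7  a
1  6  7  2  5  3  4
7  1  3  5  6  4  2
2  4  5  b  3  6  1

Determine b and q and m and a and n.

For row 1, column 5: row 1 already has {1, 2, 3, 4, 5, 6}; that leaves 7.
At (row 4, col 1): column 1 already has {1, 2, 3, 4, 5, 7}, so the value is 6.
For row 3, column 7: row 3 already has {1, 2, 3, 4, 6, 7}; that leaves 5.
At (row 4, col 7): row 4 already has {1, 2, 4, 5, 6, 7}, so the value is 3.
For row 7, column 4: row 7 already has {1, 2, 3, 4, 5, 6}; that leaves 7.

b = 7, q = 5, m = 7, a = 3, n = 6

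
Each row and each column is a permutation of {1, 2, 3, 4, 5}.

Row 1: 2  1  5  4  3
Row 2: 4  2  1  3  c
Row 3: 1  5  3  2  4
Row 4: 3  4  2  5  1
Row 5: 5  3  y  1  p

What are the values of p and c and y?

p = 2, c = 5, y = 4

Cell (5,3): column 3 already has {1, 2, 3, 5} → 4.
Cell (5,5): row 5 already has {1, 3, 4, 5} → 2.
Cell (2,5): row 2 already has {1, 2, 3, 4} → 5.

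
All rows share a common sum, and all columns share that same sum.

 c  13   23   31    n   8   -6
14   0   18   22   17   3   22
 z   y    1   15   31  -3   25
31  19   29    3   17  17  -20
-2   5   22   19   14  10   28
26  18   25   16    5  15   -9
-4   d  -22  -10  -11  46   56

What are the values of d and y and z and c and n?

Rows 2 and 4 both sum to 96, so that's the common total.
Column 5 has 17 + 31 + 17 + 14 + 5 − 11 = 73; the blank must be 96 − 73 = 23.
Row 1 has 13 + 23 + 31 + 23 + 8 − 6 = 92; the blank must be 96 − 92 = 4.
Row 7 has -4 − 22 − 10 − 11 + 46 + 56 = 55; the blank must be 96 − 55 = 41.
Column 2 has 13 + 0 + 19 + 5 + 18 + 41 = 96; the blank must be 96 − 96 = 0.
Row 3 has 0 + 1 + 15 + 31 − 3 + 25 = 69; the blank must be 96 − 69 = 27.

d = 41, y = 0, z = 27, c = 4, n = 23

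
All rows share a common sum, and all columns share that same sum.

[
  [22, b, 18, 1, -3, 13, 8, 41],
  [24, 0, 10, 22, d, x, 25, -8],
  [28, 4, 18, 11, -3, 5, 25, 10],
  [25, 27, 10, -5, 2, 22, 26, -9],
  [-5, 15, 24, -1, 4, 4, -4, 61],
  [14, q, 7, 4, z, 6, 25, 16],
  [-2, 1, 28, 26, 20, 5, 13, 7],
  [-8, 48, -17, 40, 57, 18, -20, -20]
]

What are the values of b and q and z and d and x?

b = -2, q = 5, z = 21, d = 0, x = 25

Rows 3 and 4 both sum to 98, so that's the common total.
Row 1: 22 + 18 + 1 − 3 + 13 + 8 + 41 = 100, so its missing entry is 98 − 100 = -2.
Column 6: 13 + 5 + 22 + 4 + 6 + 5 + 18 = 73, so its missing entry is 98 − 73 = 25.
Column 2: -2 + 0 + 4 + 27 + 15 + 1 + 48 = 93, so its missing entry is 98 − 93 = 5.
Row 6: 14 + 5 + 7 + 4 + 6 + 25 + 16 = 77, so its missing entry is 98 − 77 = 21.
Row 2: 24 + 0 + 10 + 22 + 25 + 25 − 8 = 98, so its missing entry is 98 − 98 = 0.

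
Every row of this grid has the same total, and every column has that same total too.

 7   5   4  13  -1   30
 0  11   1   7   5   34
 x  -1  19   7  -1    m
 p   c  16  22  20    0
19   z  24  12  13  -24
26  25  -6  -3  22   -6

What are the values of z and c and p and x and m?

Rows 1 and 2 both sum to 58, so that's the common total.
The known cells in column 6 total 34, leaving 58 − 34 = 24 for the blank.
The known cells in row 3 total 48, leaving 58 − 48 = 10 for the blank.
The known cells in column 1 total 62, leaving 58 − 62 = -4 for the blank.
The known cells in row 4 total 54, leaving 58 − 54 = 4 for the blank.
The known cells in row 5 total 44, leaving 58 − 44 = 14 for the blank.

z = 14, c = 4, p = -4, x = 10, m = 24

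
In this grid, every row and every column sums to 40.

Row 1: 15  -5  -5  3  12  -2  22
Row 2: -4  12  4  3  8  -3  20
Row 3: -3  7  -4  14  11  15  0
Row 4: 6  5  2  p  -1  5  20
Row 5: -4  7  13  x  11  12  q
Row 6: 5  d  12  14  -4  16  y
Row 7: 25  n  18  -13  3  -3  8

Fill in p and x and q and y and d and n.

p = 3, x = 16, q = -15, y = -15, d = 12, n = 2

Row 7: 25 + 18 − 13 + 3 − 3 + 8 = 38, so its missing entry is 40 − 38 = 2.
Column 2: -5 + 12 + 7 + 5 + 7 + 2 = 28, so its missing entry is 40 − 28 = 12.
Row 4: 6 + 5 + 2 − 1 + 5 + 20 = 37, so its missing entry is 40 − 37 = 3.
Column 4: 3 + 3 + 14 + 3 + 14 − 13 = 24, so its missing entry is 40 − 24 = 16.
Row 5: -4 + 7 + 13 + 16 + 11 + 12 = 55, so its missing entry is 40 − 55 = -15.
Row 6: 5 + 12 + 12 + 14 − 4 + 16 = 55, so its missing entry is 40 − 55 = -15.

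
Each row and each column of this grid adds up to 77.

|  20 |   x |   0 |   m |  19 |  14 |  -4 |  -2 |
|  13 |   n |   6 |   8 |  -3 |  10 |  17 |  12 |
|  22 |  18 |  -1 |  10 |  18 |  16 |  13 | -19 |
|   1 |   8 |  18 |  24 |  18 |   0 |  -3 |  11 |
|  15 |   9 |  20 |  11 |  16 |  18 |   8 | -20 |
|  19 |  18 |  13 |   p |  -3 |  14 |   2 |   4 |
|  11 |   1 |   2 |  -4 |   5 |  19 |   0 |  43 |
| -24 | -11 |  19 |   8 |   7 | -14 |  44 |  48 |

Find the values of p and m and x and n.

p = 10, m = 10, x = 20, n = 14

Row 6: 19 + 18 + 13 − 3 + 14 + 2 + 4 = 67, so its missing entry is 77 − 67 = 10.
Row 2: 13 + 6 + 8 − 3 + 10 + 17 + 12 = 63, so its missing entry is 77 − 63 = 14.
Column 4: 8 + 10 + 24 + 11 + 10 − 4 + 8 = 67, so its missing entry is 77 − 67 = 10.
Row 1: 20 + 0 + 10 + 19 + 14 − 4 − 2 = 57, so its missing entry is 77 − 57 = 20.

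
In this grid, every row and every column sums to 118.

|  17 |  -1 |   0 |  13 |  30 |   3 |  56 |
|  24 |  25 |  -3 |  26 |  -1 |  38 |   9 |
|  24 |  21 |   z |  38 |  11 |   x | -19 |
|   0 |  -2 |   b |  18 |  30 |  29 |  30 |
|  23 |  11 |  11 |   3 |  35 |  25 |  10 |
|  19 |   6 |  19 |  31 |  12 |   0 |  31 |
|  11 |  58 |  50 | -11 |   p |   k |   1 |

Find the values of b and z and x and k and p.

Column 5: 30 − 1 + 11 + 30 + 35 + 12 = 117, so its missing entry is 118 − 117 = 1.
Row 7: 11 + 58 + 50 − 11 + 1 + 1 = 110, so its missing entry is 118 − 110 = 8.
Row 4: 0 − 2 + 18 + 30 + 29 + 30 = 105, so its missing entry is 118 − 105 = 13.
Column 3: 0 − 3 + 13 + 11 + 19 + 50 = 90, so its missing entry is 118 − 90 = 28.
Row 3: 24 + 21 + 28 + 38 + 11 − 19 = 103, so its missing entry is 118 − 103 = 15.

b = 13, z = 28, x = 15, k = 8, p = 1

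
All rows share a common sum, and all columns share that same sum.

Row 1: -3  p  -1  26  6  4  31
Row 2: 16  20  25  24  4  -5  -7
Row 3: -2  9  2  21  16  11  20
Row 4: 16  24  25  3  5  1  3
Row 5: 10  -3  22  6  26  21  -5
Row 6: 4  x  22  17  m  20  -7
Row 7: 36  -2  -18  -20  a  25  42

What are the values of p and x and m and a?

p = 14, x = 15, m = 6, a = 14

Rows 2 and 3 both sum to 77, so that's the common total.
Row 1: -3 − 1 + 26 + 6 + 4 + 31 = 63, so its missing entry is 77 − 63 = 14.
Row 7: 36 − 2 − 18 − 20 + 25 + 42 = 63, so its missing entry is 77 − 63 = 14.
Column 5: 6 + 4 + 16 + 5 + 26 + 14 = 71, so its missing entry is 77 − 71 = 6.
Row 6: 4 + 22 + 17 + 6 + 20 − 7 = 62, so its missing entry is 77 − 62 = 15.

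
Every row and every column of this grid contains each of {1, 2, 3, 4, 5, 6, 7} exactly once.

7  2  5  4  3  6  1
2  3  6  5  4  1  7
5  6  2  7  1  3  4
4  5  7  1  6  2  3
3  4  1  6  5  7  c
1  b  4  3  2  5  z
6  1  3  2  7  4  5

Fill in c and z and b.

For row 6, column 2: column 2 already has {1, 2, 3, 4, 5, 6}; that leaves 7.
Cell (5,7): row 5 already has {1, 3, 4, 5, 6, 7} → 2.
At (row 6, col 7): row 6 already has {1, 2, 3, 4, 5, 7}, so the value is 6.

c = 2, z = 6, b = 7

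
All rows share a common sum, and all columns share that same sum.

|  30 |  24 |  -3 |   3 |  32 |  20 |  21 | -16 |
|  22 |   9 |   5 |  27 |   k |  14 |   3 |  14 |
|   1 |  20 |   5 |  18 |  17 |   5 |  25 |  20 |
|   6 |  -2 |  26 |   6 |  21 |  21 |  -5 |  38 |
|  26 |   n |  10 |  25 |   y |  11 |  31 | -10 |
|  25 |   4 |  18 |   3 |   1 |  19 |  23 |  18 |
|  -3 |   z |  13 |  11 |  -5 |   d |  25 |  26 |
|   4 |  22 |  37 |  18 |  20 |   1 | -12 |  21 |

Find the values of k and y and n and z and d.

k = 17, y = 8, n = 10, z = 24, d = 20

Rows 1 and 3 both sum to 111, so that's the common total.
The known cells in column 6 total 91, leaving 111 − 91 = 20 for the blank.
The known cells in row 7 total 87, leaving 111 − 87 = 24 for the blank.
The known cells in row 2 total 94, leaving 111 − 94 = 17 for the blank.
The known cells in column 5 total 103, leaving 111 − 103 = 8 for the blank.
The known cells in row 5 total 101, leaving 111 − 101 = 10 for the blank.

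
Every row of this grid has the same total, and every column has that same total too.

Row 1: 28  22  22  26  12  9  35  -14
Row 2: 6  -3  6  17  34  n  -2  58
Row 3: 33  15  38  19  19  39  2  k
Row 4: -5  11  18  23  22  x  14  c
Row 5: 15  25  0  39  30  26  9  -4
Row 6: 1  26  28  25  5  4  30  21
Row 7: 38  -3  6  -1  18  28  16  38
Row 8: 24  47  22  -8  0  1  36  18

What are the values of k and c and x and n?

k = -25, c = 48, x = 9, n = 24

Rows 1 and 5 both sum to 140, so that's the common total.
Row 3: 33 + 15 + 38 + 19 + 19 + 39 + 2 = 165, so its missing entry is 140 − 165 = -25.
Column 8: -14 + 58 − 25 − 4 + 21 + 38 + 18 = 92, so its missing entry is 140 − 92 = 48.
Row 4: -5 + 11 + 18 + 23 + 22 + 14 + 48 = 131, so its missing entry is 140 − 131 = 9.
Row 2: 6 − 3 + 6 + 17 + 34 − 2 + 58 = 116, so its missing entry is 140 − 116 = 24.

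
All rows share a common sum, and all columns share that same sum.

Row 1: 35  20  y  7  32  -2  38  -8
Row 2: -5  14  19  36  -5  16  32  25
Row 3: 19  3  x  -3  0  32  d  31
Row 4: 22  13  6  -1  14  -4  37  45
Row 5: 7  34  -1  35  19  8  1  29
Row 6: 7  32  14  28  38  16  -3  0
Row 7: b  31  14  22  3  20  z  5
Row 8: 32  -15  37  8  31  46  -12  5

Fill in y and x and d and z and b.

Rows 2 and 4 both sum to 132, so that's the common total.
The known cells in row 1 total 122, leaving 132 − 122 = 10 for the blank.
The known cells in column 3 total 99, leaving 132 − 99 = 33 for the blank.
The known cells in row 3 total 115, leaving 132 − 115 = 17 for the blank.
The known cells in column 1 total 117, leaving 132 − 117 = 15 for the blank.
The known cells in row 7 total 110, leaving 132 − 110 = 22 for the blank.

y = 10, x = 33, d = 17, z = 22, b = 15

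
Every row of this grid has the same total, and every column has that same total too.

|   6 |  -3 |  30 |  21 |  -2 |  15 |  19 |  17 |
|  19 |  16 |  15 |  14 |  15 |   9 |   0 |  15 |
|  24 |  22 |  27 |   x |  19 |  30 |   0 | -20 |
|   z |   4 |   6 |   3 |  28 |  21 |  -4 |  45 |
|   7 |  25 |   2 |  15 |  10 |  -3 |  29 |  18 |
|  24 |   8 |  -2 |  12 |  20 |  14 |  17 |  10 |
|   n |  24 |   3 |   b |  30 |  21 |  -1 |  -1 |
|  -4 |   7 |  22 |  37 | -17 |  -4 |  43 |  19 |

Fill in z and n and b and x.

Rows 1 and 2 both sum to 103, so that's the common total.
The known cells in row 3 total 102, leaving 103 − 102 = 1 for the blank.
The known cells in column 4 total 103, leaving 103 − 103 = 0 for the blank.
The known cells in row 7 total 76, leaving 103 − 76 = 27 for the blank.
The known cells in row 4 total 103, leaving 103 − 103 = 0 for the blank.

z = 0, n = 27, b = 0, x = 1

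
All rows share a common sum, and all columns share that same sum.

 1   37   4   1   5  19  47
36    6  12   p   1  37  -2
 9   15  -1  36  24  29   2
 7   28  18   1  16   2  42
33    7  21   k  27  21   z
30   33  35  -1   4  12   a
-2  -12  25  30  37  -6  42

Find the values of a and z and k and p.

Rows 1 and 3 both sum to 114, so that's the common total.
The known cells in row 2 total 90, leaving 114 − 90 = 24 for the blank.
The known cells in row 6 total 113, leaving 114 − 113 = 1 for the blank.
The known cells in column 7 total 132, leaving 114 − 132 = -18 for the blank.
The known cells in row 5 total 91, leaving 114 − 91 = 23 for the blank.

a = 1, z = -18, k = 23, p = 24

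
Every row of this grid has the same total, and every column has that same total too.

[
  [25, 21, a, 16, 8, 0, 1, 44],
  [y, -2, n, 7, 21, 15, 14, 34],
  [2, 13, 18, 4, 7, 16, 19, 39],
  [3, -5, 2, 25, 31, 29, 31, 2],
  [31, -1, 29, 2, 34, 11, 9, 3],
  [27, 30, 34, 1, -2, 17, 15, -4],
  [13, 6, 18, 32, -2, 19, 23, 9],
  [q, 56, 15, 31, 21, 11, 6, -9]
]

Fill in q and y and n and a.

q = -13, y = 30, n = -1, a = 3

Rows 3 and 4 both sum to 118, so that's the common total.
Row 8: 56 + 15 + 31 + 21 + 11 + 6 − 9 = 131, so its missing entry is 118 − 131 = -13.
Column 1: 25 + 2 + 3 + 31 + 27 + 13 − 13 = 88, so its missing entry is 118 − 88 = 30.
Row 2: 30 − 2 + 7 + 21 + 15 + 14 + 34 = 119, so its missing entry is 118 − 119 = -1.
Row 1: 25 + 21 + 16 + 8 + 0 + 1 + 44 = 115, so its missing entry is 118 − 115 = 3.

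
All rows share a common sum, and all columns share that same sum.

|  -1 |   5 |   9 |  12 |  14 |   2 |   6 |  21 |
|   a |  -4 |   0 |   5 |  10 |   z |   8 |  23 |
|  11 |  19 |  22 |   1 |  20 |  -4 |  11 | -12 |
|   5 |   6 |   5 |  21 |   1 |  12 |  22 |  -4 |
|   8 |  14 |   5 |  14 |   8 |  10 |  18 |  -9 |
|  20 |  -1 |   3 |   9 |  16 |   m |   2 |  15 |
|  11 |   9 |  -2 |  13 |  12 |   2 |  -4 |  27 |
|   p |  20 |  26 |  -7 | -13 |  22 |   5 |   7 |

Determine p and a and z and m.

p = 8, a = 6, z = 20, m = 4

Rows 1 and 3 both sum to 68, so that's the common total.
The known cells in row 6 total 64, leaving 68 − 64 = 4 for the blank.
The known cells in row 8 total 60, leaving 68 − 60 = 8 for the blank.
The known cells in column 1 total 62, leaving 68 − 62 = 6 for the blank.
The known cells in row 2 total 48, leaving 68 − 48 = 20 for the blank.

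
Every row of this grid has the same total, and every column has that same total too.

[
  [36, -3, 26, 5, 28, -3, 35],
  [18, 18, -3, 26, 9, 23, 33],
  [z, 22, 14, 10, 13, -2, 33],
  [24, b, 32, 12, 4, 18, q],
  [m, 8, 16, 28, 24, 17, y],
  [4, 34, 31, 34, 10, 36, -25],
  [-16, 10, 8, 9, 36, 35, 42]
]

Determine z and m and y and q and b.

Rows 1 and 2 both sum to 124, so that's the common total.
Column 2: -3 + 18 + 22 + 8 + 34 + 10 = 89, so its missing entry is 124 − 89 = 35.
Row 3: 22 + 14 + 10 + 13 − 2 + 33 = 90, so its missing entry is 124 − 90 = 34.
Column 1: 36 + 18 + 34 + 24 + 4 − 16 = 100, so its missing entry is 124 − 100 = 24.
Row 5: 24 + 8 + 16 + 28 + 24 + 17 = 117, so its missing entry is 124 − 117 = 7.
Row 4: 24 + 35 + 32 + 12 + 4 + 18 = 125, so its missing entry is 124 − 125 = -1.

z = 34, m = 24, y = 7, q = -1, b = 35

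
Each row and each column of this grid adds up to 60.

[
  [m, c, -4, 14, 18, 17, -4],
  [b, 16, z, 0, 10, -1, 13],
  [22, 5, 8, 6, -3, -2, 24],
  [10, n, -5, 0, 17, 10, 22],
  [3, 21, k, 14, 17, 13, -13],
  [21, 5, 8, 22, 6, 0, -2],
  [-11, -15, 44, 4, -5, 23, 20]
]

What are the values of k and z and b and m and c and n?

Row 4 has 10 − 5 + 0 + 17 + 10 + 22 = 54; the blank must be 60 − 54 = 6.
Column 2 has 16 + 5 + 6 + 21 + 5 − 15 = 38; the blank must be 60 − 38 = 22.
Row 1 has 22 − 4 + 14 + 18 + 17 − 4 = 63; the blank must be 60 − 63 = -3.
Row 5 has 3 + 21 + 14 + 17 + 13 − 13 = 55; the blank must be 60 − 55 = 5.
Column 3 has -4 + 8 − 5 + 5 + 8 + 44 = 56; the blank must be 60 − 56 = 4.
Row 2 has 16 + 4 + 0 + 10 − 1 + 13 = 42; the blank must be 60 − 42 = 18.

k = 5, z = 4, b = 18, m = -3, c = 22, n = 6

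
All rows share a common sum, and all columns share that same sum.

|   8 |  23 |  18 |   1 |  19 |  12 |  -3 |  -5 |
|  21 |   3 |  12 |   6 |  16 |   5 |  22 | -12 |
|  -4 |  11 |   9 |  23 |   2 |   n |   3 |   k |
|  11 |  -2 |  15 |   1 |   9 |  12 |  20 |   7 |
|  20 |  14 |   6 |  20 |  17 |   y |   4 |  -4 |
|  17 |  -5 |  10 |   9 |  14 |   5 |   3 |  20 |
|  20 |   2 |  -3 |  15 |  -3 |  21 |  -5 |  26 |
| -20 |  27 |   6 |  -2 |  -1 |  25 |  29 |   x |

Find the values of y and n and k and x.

Rows 1 and 2 both sum to 73, so that's the common total.
Row 5 has 20 + 14 + 6 + 20 + 17 + 4 − 4 = 77; the blank must be 73 − 77 = -4.
Column 6 has 12 + 5 + 12 − 4 + 5 + 21 + 25 = 76; the blank must be 73 − 76 = -3.
Row 8 has -20 + 27 + 6 − 2 − 1 + 25 + 29 = 64; the blank must be 73 − 64 = 9.
Row 3 has -4 + 11 + 9 + 23 + 2 − 3 + 3 = 41; the blank must be 73 − 41 = 32.

y = -4, n = -3, k = 32, x = 9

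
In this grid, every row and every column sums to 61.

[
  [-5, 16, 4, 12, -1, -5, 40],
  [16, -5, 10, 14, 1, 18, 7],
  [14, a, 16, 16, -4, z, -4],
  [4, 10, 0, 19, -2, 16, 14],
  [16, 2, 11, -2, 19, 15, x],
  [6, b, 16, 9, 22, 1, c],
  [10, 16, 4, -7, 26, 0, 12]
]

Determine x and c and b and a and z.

x = 0, c = -8, b = 15, a = 7, z = 16

The known cells in row 5 total 61, leaving 61 − 61 = 0 for the blank.
The known cells in column 7 total 69, leaving 61 − 69 = -8 for the blank.
The known cells in row 6 total 46, leaving 61 − 46 = 15 for the blank.
The known cells in column 2 total 54, leaving 61 − 54 = 7 for the blank.
The known cells in row 3 total 45, leaving 61 − 45 = 16 for the blank.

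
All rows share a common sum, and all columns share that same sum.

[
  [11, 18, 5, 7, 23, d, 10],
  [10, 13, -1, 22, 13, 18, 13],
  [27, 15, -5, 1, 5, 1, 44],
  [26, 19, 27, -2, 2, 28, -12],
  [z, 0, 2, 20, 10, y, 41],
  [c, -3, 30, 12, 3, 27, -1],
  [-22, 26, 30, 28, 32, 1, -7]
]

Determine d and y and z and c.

d = 14, y = -1, z = 16, c = 20

Rows 2 and 3 both sum to 88, so that's the common total.
Row 6: -3 + 30 + 12 + 3 + 27 − 1 = 68, so its missing entry is 88 − 68 = 20.
Column 1: 11 + 10 + 27 + 26 + 20 − 22 = 72, so its missing entry is 88 − 72 = 16.
Row 5: 16 + 0 + 2 + 20 + 10 + 41 = 89, so its missing entry is 88 − 89 = -1.
Row 1: 11 + 18 + 5 + 7 + 23 + 10 = 74, so its missing entry is 88 − 74 = 14.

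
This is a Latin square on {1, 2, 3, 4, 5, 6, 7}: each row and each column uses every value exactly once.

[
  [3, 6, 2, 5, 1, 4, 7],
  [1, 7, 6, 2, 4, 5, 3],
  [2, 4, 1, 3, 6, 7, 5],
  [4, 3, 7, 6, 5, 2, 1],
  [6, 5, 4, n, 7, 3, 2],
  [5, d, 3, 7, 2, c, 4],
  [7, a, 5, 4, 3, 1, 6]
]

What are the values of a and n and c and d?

Cell (7,2): row 7 already has {1, 3, 4, 5, 6, 7} → 2.
At (row 6, col 6): column 6 already has {1, 2, 3, 4, 5, 7}, so the value is 6.
Cell (6,2): row 6 already has {2, 3, 4, 5, 6, 7} → 1.
At (row 5, col 4): row 5 already has {2, 3, 4, 5, 6, 7}, so the value is 1.

a = 2, n = 1, c = 6, d = 1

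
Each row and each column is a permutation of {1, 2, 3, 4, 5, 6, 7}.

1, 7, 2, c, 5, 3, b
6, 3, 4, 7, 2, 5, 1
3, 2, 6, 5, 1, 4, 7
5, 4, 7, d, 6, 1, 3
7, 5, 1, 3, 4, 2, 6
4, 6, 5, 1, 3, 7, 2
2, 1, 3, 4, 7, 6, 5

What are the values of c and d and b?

c = 6, d = 2, b = 4

Cell (4,4): row 4 already has {1, 3, 4, 5, 6, 7} → 2.
Cell (1,4): column 4 already has {1, 2, 3, 4, 5, 7} → 6.
At (row 1, col 7): row 1 already has {1, 2, 3, 5, 6, 7}, so the value is 4.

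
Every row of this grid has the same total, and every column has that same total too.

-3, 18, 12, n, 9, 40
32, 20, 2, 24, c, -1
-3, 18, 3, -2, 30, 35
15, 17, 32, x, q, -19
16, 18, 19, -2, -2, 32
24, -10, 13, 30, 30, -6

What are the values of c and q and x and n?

Rows 3 and 5 both sum to 81, so that's the common total.
Row 2: 32 + 20 + 2 + 24 − 1 = 77, so its missing entry is 81 − 77 = 4.
Column 5: 9 + 4 + 30 − 2 + 30 = 71, so its missing entry is 81 − 71 = 10.
Row 4: 15 + 17 + 32 + 10 − 19 = 55, so its missing entry is 81 − 55 = 26.
Row 1: -3 + 18 + 12 + 9 + 40 = 76, so its missing entry is 81 − 76 = 5.

c = 4, q = 10, x = 26, n = 5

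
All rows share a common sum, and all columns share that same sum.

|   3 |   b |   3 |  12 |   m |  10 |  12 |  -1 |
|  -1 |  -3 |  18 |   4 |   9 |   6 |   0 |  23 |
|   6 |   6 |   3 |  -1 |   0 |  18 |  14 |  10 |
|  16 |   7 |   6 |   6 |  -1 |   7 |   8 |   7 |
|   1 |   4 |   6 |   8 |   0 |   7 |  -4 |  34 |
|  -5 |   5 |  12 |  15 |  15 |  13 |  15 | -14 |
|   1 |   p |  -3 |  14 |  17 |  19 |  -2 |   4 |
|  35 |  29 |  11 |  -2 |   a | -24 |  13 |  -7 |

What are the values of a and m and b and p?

a = 1, m = 15, b = 2, p = 6

Rows 2 and 3 both sum to 56, so that's the common total.
Row 8: 35 + 29 + 11 − 2 − 24 + 13 − 7 = 55, so its missing entry is 56 − 55 = 1.
Column 5: 9 + 0 − 1 + 0 + 15 + 17 + 1 = 41, so its missing entry is 56 − 41 = 15.
Row 1: 3 + 3 + 12 + 15 + 10 + 12 − 1 = 54, so its missing entry is 56 − 54 = 2.
Row 7: 1 − 3 + 14 + 17 + 19 − 2 + 4 = 50, so its missing entry is 56 − 50 = 6.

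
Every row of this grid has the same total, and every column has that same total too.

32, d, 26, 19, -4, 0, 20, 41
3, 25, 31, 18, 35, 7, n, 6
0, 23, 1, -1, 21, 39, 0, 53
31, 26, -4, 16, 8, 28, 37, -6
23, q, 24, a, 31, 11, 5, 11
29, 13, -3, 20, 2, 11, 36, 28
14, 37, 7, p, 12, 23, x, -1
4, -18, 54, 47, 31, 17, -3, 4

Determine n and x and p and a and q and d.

n = 11, x = 30, p = 14, a = 3, q = 28, d = 2

Rows 3 and 4 both sum to 136, so that's the common total.
The known cells in row 1 total 134, leaving 136 − 134 = 2 for the blank.
The known cells in row 2 total 125, leaving 136 − 125 = 11 for the blank.
The known cells in column 7 total 106, leaving 136 − 106 = 30 for the blank.
The known cells in row 7 total 122, leaving 136 − 122 = 14 for the blank.
The known cells in column 4 total 133, leaving 136 − 133 = 3 for the blank.
The known cells in row 5 total 108, leaving 136 − 108 = 28 for the blank.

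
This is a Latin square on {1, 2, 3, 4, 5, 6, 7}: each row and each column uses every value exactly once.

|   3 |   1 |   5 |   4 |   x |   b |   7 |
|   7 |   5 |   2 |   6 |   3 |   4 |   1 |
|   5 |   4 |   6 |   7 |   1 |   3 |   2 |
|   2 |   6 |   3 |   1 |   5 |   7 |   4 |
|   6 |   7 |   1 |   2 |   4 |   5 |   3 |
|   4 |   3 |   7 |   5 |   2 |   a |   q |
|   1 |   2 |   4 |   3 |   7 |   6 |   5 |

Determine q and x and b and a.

At (row 1, col 5): column 5 already has {1, 2, 3, 4, 5, 7}, so the value is 6.
Cell (6,7): column 7 already has {1, 2, 3, 4, 5, 7} → 6.
For row 6, column 6: row 6 already has {2, 3, 4, 5, 6, 7}; that leaves 1.
Cell (1,6): row 1 already has {1, 3, 4, 5, 6, 7} → 2.

q = 6, x = 6, b = 2, a = 1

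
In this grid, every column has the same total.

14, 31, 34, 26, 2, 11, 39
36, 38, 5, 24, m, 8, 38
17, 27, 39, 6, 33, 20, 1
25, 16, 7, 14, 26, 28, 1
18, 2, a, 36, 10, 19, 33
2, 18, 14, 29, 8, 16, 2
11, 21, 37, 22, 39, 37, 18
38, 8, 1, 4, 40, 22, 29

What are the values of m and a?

Column 1 sums to 161 and so does column 2; that's the common total.
In column 5 the known cells total 158, leaving 161 − 158 = 3.
In column 3 the known cells total 137, leaving 161 − 137 = 24.

m = 3, a = 24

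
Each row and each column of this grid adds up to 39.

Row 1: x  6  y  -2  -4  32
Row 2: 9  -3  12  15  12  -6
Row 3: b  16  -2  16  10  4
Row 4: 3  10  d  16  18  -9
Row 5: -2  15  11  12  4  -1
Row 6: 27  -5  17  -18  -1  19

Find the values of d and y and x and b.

d = 1, y = 0, x = 7, b = -5

Row 4: 3 + 10 + 16 + 18 − 9 = 38, so its missing entry is 39 − 38 = 1.
Row 3: 16 − 2 + 16 + 10 + 4 = 44, so its missing entry is 39 − 44 = -5.
Column 1: 9 − 5 + 3 − 2 + 27 = 32, so its missing entry is 39 − 32 = 7.
Row 1: 7 + 6 − 2 − 4 + 32 = 39, so its missing entry is 39 − 39 = 0.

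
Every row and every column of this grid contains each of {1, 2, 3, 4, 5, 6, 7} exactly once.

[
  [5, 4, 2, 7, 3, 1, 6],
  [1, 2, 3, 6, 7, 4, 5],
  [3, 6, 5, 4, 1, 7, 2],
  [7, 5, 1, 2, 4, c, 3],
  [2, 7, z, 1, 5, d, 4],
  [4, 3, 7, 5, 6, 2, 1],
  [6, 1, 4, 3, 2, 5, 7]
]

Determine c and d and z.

c = 6, d = 3, z = 6

Cell (4,6): row 4 already has {1, 2, 3, 4, 5, 7} → 6.
For row 5, column 6: column 6 already has {1, 2, 4, 5, 6, 7}; that leaves 3.
At (row 5, col 3): row 5 already has {1, 2, 3, 4, 5, 7}, so the value is 6.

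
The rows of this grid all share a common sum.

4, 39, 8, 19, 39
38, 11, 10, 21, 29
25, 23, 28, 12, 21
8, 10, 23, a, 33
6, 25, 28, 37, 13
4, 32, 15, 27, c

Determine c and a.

c = 31, a = 35

Row 1 sums to 109 and so does row 3; that's the common total.
In row 6 the known cells total 78, leaving 109 − 78 = 31.
In row 4 the known cells total 74, leaving 109 − 74 = 35.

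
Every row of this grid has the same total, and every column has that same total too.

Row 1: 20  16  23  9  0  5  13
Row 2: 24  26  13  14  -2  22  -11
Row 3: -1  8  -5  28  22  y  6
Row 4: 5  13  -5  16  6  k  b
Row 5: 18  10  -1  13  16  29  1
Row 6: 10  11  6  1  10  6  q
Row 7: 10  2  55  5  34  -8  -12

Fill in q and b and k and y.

Rows 1 and 2 both sum to 86, so that's the common total.
Row 3: -1 + 8 − 5 + 28 + 22 + 6 = 58, so its missing entry is 86 − 58 = 28.
Row 6: 10 + 11 + 6 + 1 + 10 + 6 = 44, so its missing entry is 86 − 44 = 42.
Column 6: 5 + 22 + 28 + 29 + 6 − 8 = 82, so its missing entry is 86 − 82 = 4.
Row 4: 5 + 13 − 5 + 16 + 6 + 4 = 39, so its missing entry is 86 − 39 = 47.

q = 42, b = 47, k = 4, y = 28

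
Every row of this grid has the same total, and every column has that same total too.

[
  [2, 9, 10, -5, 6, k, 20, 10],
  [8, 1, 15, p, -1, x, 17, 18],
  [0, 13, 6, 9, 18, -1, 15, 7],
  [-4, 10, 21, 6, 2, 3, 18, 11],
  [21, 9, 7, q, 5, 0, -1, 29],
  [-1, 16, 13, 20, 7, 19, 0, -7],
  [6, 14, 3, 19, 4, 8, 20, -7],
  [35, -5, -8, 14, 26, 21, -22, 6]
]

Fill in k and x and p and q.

Rows 3 and 4 both sum to 67, so that's the common total.
Row 5 has 21 + 9 + 7 + 5 + 0 − 1 + 29 = 70; the blank must be 67 − 70 = -3.
Column 4 has -5 + 9 + 6 − 3 + 20 + 19 + 14 = 60; the blank must be 67 − 60 = 7.
Row 1 has 2 + 9 + 10 − 5 + 6 + 20 + 10 = 52; the blank must be 67 − 52 = 15.
Row 2 has 8 + 1 + 15 + 7 − 1 + 17 + 18 = 65; the blank must be 67 − 65 = 2.

k = 15, x = 2, p = 7, q = -3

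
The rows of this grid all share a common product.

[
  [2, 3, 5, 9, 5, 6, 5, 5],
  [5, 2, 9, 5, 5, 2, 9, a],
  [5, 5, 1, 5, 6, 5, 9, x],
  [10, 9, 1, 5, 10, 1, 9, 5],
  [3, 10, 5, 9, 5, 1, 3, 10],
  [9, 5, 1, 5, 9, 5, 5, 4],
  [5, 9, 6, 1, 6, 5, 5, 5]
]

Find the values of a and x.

a = 5, x = 6

Rows 1 and 7 each multiply to 202500, so every row has product 202500.
Row 2: 5×2×9×5×5×2×9 = 40500, so the missing entry is 202500 ÷ 40500 = 5.
Row 3: 5×5×1×5×6×5×9 = 33750, so the missing entry is 202500 ÷ 33750 = 6.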